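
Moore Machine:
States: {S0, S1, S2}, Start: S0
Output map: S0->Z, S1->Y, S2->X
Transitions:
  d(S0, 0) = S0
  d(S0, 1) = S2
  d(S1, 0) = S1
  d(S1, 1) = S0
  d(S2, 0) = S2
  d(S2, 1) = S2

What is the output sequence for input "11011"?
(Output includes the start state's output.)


Start: S0 (output Z)
  --1--> S2 (output X)
  --1--> S2 (output X)
  --0--> S2 (output X)
  --1--> S2 (output X)
  --1--> S2 (output X)

"ZXXXXX"


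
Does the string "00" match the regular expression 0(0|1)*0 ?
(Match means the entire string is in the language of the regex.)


|string| = 2; first = '0'; last = '0'

Yes, "00" matches 0(0|1)*0


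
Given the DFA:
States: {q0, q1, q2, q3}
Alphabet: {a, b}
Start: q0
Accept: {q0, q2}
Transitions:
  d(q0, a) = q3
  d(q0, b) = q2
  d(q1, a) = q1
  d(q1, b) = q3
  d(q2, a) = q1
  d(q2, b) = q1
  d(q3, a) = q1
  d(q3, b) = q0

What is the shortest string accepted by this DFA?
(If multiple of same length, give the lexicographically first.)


BFS by string length (lex-first path to each state shown):
  len 0: q0<-""
Found accept state at length 0.

"" (empty string)


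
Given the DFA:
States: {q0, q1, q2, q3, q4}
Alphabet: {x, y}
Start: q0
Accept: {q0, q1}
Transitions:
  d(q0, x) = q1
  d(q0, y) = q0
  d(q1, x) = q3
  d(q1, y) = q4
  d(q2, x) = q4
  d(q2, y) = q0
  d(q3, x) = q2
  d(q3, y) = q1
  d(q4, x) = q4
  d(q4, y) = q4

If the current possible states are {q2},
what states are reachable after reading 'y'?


Apply transition on 'y' from each current state:
  d(q2, y) = q0

{q0}


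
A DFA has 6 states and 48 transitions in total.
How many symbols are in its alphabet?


Each state has exactly one transition per symbol.
|alphabet| = transitions / states = 48 / 6 = 8

8


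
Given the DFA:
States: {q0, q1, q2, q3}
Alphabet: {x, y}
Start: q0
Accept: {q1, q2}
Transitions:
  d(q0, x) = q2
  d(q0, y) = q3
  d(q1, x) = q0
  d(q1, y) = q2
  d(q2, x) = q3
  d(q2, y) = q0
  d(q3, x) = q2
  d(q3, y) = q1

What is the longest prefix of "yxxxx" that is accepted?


Run the DFA, marking each prefix where the state is accepting:
  "" -> q0 [reject]
  "y" -> q3 [reject]
  "yx" -> q2 [accept]
  "yxx" -> q3 [reject]
  "yxxx" -> q2 [accept]
  "yxxxx" -> q3 [reject]

"yxxx"


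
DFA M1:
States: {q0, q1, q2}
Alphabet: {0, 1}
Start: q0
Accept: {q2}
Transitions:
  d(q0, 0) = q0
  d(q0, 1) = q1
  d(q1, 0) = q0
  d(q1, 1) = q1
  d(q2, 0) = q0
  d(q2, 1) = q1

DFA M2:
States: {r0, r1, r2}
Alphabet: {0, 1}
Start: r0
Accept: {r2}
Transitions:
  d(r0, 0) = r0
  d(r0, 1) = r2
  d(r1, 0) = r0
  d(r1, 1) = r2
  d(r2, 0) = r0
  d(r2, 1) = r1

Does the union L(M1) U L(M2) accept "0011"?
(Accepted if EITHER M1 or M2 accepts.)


M1: final=q1 accepted=False
M2: final=r1 accepted=False

No, union rejects (neither accepts)


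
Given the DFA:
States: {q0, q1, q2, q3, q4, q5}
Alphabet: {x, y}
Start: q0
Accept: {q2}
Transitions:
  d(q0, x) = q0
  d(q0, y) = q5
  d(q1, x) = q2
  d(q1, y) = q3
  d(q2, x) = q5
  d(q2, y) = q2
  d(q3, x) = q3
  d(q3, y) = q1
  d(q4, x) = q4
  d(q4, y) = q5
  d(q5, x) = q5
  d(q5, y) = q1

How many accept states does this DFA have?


Accept states listed: {q2}
Counting: q2(1)

1


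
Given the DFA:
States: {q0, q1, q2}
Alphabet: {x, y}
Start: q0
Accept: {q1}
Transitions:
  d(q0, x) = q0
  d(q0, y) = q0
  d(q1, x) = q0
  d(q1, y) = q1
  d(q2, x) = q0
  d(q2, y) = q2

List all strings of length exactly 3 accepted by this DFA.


All strings of length 3: 8 total
Accepted: 0

None


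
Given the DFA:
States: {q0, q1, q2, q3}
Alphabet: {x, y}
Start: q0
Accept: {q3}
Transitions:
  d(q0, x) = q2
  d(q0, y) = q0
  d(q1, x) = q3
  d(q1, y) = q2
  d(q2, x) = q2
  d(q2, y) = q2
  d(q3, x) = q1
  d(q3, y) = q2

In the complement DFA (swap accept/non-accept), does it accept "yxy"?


Trace: q0 -> q0 -> q2 -> q2
Final: q2
Original accept: {q3}
Complement: q2 is not in original accept

Yes, complement accepts (original rejects)


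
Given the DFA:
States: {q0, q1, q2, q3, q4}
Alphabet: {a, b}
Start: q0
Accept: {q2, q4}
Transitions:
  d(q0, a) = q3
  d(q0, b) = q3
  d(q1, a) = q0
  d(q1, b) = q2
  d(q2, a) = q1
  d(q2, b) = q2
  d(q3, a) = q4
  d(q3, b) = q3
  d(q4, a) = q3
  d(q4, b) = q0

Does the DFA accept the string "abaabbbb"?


Trace: q0 -> q3 -> q3 -> q4 -> q3 -> q3 -> q3 -> q3 -> q3
Final state: q3
Accept states: {q2, q4}

No, rejected (final state q3 is not an accept state)


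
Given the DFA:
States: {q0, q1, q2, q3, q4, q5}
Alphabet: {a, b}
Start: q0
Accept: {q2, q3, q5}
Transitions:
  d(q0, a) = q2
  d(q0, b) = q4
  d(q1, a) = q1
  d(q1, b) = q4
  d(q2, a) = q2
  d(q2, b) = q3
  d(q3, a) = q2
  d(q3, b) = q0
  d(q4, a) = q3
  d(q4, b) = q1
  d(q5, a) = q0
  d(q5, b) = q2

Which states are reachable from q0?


BFS from q0:
  layer 0: {q0}
  layer 1: {q2, q4}
  layer 2: {q1, q3}

{q0, q1, q2, q3, q4}


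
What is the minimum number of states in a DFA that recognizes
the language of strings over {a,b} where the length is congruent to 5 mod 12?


States track (length) mod 12.
Need 12 states: one per remainder 0..11; accept = remainder 5.

12


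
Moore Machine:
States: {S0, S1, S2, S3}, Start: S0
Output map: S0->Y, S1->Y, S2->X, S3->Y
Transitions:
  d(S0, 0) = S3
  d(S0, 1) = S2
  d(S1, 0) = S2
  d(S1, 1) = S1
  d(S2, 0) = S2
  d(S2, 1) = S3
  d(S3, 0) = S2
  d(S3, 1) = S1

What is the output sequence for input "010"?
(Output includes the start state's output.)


Start: S0 (output Y)
  --0--> S3 (output Y)
  --1--> S1 (output Y)
  --0--> S2 (output X)

"YYYX"


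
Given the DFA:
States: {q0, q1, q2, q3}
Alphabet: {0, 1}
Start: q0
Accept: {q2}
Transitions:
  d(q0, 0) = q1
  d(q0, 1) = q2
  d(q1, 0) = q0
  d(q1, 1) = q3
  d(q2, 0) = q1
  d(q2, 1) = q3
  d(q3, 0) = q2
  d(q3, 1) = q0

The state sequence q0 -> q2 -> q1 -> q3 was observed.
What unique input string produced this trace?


Trace back each transition to find the symbol:
  q0 --[1]--> q2
  q2 --[0]--> q1
  q1 --[1]--> q3

"101"


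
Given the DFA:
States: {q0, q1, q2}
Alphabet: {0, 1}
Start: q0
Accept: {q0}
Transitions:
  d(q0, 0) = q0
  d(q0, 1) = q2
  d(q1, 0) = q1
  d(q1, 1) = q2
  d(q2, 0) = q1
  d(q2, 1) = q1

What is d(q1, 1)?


Looking up transition d(q1, 1)

q2


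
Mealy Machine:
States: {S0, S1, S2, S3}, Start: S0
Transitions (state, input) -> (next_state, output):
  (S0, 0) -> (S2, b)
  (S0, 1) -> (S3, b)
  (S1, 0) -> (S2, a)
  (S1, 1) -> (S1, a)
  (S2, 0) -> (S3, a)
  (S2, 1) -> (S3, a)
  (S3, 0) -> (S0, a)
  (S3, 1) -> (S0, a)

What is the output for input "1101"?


Step-by-step:
  (S0, 1) -> (S3, b)
  (S3, 1) -> (S0, a)
  (S0, 0) -> (S2, b)
  (S2, 1) -> (S3, a)

"baba"


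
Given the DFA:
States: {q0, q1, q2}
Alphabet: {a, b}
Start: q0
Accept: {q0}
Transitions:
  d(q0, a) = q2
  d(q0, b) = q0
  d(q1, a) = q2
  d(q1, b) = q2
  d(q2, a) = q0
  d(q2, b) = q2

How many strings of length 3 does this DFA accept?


Enumerating all length-3 strings:
  "aaa" -> q2 [reject]
  "aab" -> q0 [accept]
  "aba" -> q0 [accept]
  "abb" -> q2 [reject]
  "baa" -> q0 [accept]
  "bab" -> q2 [reject]
  "bba" -> q2 [reject]
  "bbb" -> q0 [accept]

4 out of 8


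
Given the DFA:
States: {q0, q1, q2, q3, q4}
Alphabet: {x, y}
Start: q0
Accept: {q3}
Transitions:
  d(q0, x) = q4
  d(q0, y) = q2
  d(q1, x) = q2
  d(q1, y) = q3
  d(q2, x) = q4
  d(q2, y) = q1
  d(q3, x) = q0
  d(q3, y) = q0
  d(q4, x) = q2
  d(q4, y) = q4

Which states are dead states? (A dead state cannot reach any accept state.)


Forward reachability from each state:
  q0 -> reaches accept state q3 (live)
  q1 -> reaches accept state q3 (live)
  q2 -> reaches accept state q3 (live)
  q3 -> reaches accept state q3 (live)
  q4 -> reaches accept state q3 (live)

None (all states can reach an accept state)


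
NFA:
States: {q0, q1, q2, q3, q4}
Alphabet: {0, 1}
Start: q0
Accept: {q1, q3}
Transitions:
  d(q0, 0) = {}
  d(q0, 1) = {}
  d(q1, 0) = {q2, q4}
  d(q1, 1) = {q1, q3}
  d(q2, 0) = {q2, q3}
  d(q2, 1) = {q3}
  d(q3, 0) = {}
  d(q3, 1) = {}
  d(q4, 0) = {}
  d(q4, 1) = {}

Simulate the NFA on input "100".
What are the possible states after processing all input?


Start: {q0}
  --1--> {}
  --0--> {}
  --0--> {}

{} (empty set, no valid transitions)


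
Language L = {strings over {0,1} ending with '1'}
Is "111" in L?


last symbol = '1'

Yes, "111" is in L


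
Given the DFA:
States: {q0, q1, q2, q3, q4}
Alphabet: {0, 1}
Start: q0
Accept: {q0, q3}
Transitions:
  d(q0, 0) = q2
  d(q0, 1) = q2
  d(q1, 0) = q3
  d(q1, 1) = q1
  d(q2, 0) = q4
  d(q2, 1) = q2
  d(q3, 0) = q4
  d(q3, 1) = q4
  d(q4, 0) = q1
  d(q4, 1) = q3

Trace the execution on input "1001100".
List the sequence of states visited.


Input: 1001100
d(q0, 1) = q2
d(q2, 0) = q4
d(q4, 0) = q1
d(q1, 1) = q1
d(q1, 1) = q1
d(q1, 0) = q3
d(q3, 0) = q4


q0 -> q2 -> q4 -> q1 -> q1 -> q1 -> q3 -> q4


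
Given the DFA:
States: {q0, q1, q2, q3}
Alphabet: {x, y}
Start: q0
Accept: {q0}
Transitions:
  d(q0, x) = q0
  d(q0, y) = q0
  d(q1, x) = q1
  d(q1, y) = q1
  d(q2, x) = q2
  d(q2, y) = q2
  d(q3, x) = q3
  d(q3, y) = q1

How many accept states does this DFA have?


Accept states listed: {q0}
Counting: q0(1)

1


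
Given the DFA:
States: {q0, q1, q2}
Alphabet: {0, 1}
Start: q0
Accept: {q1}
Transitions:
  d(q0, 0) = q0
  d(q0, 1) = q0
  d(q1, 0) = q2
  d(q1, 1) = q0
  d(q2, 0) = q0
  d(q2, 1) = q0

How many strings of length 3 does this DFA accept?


Enumerating all length-3 strings:
  "000" -> q0 [reject]
  "001" -> q0 [reject]
  "010" -> q0 [reject]
  "011" -> q0 [reject]
  "100" -> q0 [reject]
  "101" -> q0 [reject]
  "110" -> q0 [reject]
  "111" -> q0 [reject]

0 out of 8


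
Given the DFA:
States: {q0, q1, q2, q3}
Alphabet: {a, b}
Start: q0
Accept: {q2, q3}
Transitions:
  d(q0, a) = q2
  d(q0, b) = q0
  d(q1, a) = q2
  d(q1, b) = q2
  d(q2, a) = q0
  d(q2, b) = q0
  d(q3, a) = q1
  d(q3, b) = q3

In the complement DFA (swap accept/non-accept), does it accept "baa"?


Trace: q0 -> q0 -> q2 -> q0
Final: q0
Original accept: {q2, q3}
Complement: q0 is not in original accept

Yes, complement accepts (original rejects)


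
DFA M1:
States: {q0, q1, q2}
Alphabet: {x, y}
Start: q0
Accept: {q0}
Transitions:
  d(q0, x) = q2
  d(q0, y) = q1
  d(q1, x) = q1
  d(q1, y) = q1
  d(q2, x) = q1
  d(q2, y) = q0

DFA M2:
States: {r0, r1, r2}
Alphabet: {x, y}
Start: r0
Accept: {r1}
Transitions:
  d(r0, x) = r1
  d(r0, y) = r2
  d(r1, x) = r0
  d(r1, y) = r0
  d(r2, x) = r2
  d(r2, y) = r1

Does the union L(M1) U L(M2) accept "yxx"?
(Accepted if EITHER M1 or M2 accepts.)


M1: final=q1 accepted=False
M2: final=r2 accepted=False

No, union rejects (neither accepts)


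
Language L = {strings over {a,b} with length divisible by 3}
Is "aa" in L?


length = 2; 2 mod 3 = 2

No, "aa" is not in L


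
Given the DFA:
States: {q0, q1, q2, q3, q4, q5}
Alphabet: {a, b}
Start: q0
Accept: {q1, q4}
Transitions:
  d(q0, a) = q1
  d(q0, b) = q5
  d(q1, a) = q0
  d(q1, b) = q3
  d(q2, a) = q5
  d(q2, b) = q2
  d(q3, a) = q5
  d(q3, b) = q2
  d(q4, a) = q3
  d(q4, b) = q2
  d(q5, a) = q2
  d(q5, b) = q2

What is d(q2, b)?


Looking up transition d(q2, b)

q2


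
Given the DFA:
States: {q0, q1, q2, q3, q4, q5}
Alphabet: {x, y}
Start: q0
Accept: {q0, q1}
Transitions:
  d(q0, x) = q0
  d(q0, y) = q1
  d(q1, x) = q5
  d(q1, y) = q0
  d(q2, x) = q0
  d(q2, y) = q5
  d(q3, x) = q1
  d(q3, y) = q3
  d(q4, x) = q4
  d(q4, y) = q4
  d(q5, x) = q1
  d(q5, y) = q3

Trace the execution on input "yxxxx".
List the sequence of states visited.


Input: yxxxx
d(q0, y) = q1
d(q1, x) = q5
d(q5, x) = q1
d(q1, x) = q5
d(q5, x) = q1


q0 -> q1 -> q5 -> q1 -> q5 -> q1


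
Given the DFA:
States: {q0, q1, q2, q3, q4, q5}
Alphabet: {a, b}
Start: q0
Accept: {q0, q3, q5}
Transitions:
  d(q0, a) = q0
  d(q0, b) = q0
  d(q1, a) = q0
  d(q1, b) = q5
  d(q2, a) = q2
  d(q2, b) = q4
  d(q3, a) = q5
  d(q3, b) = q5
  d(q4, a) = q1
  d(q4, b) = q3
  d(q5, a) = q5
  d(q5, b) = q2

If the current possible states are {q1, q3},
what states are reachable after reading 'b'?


Apply transition on 'b' from each current state:
  d(q1, b) = q5
  d(q3, b) = q5

{q5}


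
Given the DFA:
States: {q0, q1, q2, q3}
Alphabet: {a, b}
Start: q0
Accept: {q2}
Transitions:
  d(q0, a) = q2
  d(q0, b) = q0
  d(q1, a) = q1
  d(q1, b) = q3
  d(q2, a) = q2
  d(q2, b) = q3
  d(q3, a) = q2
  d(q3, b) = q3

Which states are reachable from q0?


BFS from q0:
  layer 0: {q0}
  layer 1: {q2}
  layer 2: {q3}

{q0, q2, q3}


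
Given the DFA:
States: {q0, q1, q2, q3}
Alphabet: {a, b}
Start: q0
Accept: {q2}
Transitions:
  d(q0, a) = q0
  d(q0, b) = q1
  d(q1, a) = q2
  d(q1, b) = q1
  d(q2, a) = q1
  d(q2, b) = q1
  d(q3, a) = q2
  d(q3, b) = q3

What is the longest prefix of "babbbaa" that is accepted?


Run the DFA, marking each prefix where the state is accepting:
  "" -> q0 [reject]
  "b" -> q1 [reject]
  "ba" -> q2 [accept]
  "bab" -> q1 [reject]
  "babb" -> q1 [reject]
  "babbb" -> q1 [reject]
  "babbba" -> q2 [accept]
  "babbbaa" -> q1 [reject]

"babbba"


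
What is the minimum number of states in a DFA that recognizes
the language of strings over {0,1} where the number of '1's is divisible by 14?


States track (count of '1') mod 14.
Need 14 states: one per remainder 0..13; accept = remainder 0.

14


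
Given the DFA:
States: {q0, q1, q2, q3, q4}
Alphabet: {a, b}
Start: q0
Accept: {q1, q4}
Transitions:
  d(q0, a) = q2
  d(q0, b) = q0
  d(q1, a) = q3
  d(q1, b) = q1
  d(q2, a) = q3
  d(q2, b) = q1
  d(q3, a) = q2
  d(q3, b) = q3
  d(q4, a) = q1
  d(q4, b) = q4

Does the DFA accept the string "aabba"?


Trace: q0 -> q2 -> q3 -> q3 -> q3 -> q2
Final state: q2
Accept states: {q1, q4}

No, rejected (final state q2 is not an accept state)


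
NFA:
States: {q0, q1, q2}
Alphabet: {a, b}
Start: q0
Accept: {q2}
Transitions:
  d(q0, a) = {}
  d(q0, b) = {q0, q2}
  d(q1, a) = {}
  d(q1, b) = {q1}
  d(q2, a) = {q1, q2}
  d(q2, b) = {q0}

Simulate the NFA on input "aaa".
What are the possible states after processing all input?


Start: {q0}
  --a--> {}
  --a--> {}
  --a--> {}

{} (empty set, no valid transitions)


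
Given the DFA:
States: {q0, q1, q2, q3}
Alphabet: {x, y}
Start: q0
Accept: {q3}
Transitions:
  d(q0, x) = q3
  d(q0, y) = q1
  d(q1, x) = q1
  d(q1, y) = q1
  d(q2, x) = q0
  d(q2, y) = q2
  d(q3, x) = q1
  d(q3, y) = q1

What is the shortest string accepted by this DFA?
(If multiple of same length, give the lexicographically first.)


BFS by string length (lex-first path to each state shown):
  len 0: q0<-""
  len 1: q1<-"y", q3<-"x"
Found accept state at length 1.

"x"


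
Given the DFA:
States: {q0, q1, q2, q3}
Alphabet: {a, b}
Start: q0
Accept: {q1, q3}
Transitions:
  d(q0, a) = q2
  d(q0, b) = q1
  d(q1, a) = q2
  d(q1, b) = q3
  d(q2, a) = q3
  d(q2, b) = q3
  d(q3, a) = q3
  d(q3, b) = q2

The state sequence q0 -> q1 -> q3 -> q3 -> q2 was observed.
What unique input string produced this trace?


Trace back each transition to find the symbol:
  q0 --[b]--> q1
  q1 --[b]--> q3
  q3 --[a]--> q3
  q3 --[b]--> q2

"bbab"


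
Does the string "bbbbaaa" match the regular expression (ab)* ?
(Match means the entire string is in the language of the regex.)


|string| = 7; first = 'b'; last = 'a'

No, "bbbbaaa" does not match (ab)*


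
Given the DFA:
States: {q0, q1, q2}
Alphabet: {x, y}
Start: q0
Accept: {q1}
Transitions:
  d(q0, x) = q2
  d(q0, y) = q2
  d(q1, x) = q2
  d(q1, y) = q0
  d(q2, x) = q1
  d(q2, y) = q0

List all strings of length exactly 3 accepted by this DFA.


All strings of length 3: 8 total
Accepted: 0

None


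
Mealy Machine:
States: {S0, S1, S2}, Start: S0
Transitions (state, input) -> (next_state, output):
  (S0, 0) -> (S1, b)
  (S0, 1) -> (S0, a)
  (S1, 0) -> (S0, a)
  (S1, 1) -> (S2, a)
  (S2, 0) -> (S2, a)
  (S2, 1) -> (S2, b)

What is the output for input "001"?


Step-by-step:
  (S0, 0) -> (S1, b)
  (S1, 0) -> (S0, a)
  (S0, 1) -> (S0, a)

"baa"


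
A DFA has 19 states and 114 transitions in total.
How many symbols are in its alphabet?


Each state has exactly one transition per symbol.
|alphabet| = transitions / states = 114 / 19 = 6

6


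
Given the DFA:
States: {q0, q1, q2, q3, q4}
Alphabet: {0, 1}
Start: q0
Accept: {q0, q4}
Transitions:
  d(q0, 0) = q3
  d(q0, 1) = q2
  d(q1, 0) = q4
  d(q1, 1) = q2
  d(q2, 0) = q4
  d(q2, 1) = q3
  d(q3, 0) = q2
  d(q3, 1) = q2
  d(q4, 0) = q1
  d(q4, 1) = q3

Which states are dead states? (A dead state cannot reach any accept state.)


Forward reachability from each state:
  q0 -> reaches accept state q0 (live)
  q1 -> reaches accept state q4 (live)
  q2 -> reaches accept state q4 (live)
  q3 -> reaches accept state q4 (live)
  q4 -> reaches accept state q4 (live)

None (all states can reach an accept state)


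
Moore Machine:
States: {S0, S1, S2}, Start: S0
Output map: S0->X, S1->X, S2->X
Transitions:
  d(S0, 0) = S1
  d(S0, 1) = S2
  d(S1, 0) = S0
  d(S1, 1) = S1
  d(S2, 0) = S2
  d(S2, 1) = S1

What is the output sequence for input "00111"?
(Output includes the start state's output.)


Start: S0 (output X)
  --0--> S1 (output X)
  --0--> S0 (output X)
  --1--> S2 (output X)
  --1--> S1 (output X)
  --1--> S1 (output X)

"XXXXXX"


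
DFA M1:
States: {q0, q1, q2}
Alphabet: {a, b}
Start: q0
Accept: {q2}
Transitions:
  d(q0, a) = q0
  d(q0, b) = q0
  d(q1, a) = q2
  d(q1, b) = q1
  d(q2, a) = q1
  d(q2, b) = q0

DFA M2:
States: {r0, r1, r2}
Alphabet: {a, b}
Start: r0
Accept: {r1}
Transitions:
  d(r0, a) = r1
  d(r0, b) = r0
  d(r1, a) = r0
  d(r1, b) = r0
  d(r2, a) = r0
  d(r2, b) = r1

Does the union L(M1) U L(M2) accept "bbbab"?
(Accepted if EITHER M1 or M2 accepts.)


M1: final=q0 accepted=False
M2: final=r0 accepted=False

No, union rejects (neither accepts)


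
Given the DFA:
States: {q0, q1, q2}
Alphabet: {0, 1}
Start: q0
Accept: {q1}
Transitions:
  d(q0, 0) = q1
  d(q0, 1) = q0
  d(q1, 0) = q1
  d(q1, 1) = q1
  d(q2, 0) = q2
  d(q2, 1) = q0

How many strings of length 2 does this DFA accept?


Enumerating all length-2 strings:
  "00" -> q1 [accept]
  "01" -> q1 [accept]
  "10" -> q1 [accept]
  "11" -> q0 [reject]

3 out of 4


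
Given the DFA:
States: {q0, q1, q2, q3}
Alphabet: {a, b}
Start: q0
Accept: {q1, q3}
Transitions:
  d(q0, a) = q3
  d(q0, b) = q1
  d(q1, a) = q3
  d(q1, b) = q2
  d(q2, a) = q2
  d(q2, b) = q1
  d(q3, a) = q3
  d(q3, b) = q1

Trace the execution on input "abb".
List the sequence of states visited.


Input: abb
d(q0, a) = q3
d(q3, b) = q1
d(q1, b) = q2


q0 -> q3 -> q1 -> q2


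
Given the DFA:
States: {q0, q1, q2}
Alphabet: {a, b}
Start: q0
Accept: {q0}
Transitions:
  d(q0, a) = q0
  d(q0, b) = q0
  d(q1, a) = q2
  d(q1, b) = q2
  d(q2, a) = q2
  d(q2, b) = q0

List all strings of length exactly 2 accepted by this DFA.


All strings of length 2: 4 total
Accepted: 4

"aa", "ab", "ba", "bb"


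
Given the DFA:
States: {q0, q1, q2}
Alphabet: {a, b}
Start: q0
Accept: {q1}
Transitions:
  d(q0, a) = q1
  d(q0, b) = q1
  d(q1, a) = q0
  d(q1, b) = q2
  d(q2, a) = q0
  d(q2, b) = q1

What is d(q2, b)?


Looking up transition d(q2, b)

q1


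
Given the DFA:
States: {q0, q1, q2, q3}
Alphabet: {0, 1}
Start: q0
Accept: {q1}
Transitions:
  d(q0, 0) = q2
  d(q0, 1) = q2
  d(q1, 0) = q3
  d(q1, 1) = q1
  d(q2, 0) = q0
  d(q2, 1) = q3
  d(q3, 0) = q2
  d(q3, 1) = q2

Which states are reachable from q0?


BFS from q0:
  layer 0: {q0}
  layer 1: {q2}
  layer 2: {q3}

{q0, q2, q3}


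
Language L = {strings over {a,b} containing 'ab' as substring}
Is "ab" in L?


'ab' occurs at index 0

Yes, "ab" is in L


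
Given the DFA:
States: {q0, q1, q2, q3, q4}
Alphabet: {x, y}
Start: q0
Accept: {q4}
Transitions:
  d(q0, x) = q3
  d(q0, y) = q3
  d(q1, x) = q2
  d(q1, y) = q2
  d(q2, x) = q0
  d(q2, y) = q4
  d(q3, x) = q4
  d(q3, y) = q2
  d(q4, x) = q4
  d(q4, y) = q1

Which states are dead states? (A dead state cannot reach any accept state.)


Forward reachability from each state:
  q0 -> reaches accept state q4 (live)
  q1 -> reaches accept state q4 (live)
  q2 -> reaches accept state q4 (live)
  q3 -> reaches accept state q4 (live)
  q4 -> reaches accept state q4 (live)

None (all states can reach an accept state)


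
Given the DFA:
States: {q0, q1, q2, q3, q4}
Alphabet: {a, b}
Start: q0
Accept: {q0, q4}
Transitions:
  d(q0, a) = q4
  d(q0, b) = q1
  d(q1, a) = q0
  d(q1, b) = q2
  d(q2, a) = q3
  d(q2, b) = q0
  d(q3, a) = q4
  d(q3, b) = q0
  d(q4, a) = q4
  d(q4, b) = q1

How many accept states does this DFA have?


Accept states listed: {q0, q4}
Counting: q0(1) q4(2)

2


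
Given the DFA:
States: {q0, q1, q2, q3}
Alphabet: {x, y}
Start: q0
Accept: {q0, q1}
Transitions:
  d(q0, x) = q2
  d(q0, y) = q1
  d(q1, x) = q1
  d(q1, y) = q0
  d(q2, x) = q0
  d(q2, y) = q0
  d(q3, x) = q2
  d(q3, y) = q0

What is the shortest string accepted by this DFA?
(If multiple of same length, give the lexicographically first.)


BFS by string length (lex-first path to each state shown):
  len 0: q0<-""
Found accept state at length 0.

"" (empty string)


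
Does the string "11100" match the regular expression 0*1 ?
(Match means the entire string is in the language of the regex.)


|string| = 5; first = '1'; last = '0'

No, "11100" does not match 0*1


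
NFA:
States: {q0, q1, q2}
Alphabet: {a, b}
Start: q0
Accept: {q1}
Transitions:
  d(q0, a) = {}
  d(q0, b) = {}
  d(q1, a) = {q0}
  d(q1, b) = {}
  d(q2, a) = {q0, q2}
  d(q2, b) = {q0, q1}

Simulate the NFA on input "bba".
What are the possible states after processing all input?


Start: {q0}
  --b--> {}
  --b--> {}
  --a--> {}

{} (empty set, no valid transitions)


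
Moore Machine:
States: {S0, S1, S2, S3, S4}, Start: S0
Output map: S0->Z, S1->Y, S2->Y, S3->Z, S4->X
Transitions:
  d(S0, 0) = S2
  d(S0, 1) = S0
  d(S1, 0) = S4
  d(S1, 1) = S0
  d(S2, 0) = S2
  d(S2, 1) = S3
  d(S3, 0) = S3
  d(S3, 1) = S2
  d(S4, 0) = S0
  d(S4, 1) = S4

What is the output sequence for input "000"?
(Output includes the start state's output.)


Start: S0 (output Z)
  --0--> S2 (output Y)
  --0--> S2 (output Y)
  --0--> S2 (output Y)

"ZYYY"


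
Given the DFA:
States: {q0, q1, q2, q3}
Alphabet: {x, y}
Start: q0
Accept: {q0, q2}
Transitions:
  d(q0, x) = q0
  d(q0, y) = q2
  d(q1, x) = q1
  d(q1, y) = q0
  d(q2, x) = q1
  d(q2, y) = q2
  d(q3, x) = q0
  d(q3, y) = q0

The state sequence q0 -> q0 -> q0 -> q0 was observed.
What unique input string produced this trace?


Trace back each transition to find the symbol:
  q0 --[x]--> q0
  q0 --[x]--> q0
  q0 --[x]--> q0

"xxx"


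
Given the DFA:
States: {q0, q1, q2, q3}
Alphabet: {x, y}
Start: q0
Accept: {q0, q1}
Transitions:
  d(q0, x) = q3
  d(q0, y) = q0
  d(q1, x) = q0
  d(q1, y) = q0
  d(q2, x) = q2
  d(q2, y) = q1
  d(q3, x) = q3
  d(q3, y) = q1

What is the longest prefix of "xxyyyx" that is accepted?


Run the DFA, marking each prefix where the state is accepting:
  "" -> q0 [accept]
  "x" -> q3 [reject]
  "xx" -> q3 [reject]
  "xxy" -> q1 [accept]
  "xxyy" -> q0 [accept]
  "xxyyy" -> q0 [accept]
  "xxyyyx" -> q3 [reject]

"xxyyy"


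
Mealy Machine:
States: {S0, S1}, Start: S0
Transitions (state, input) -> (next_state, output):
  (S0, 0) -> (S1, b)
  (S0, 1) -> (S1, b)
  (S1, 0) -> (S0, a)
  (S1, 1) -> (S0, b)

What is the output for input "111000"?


Step-by-step:
  (S0, 1) -> (S1, b)
  (S1, 1) -> (S0, b)
  (S0, 1) -> (S1, b)
  (S1, 0) -> (S0, a)
  (S0, 0) -> (S1, b)
  (S1, 0) -> (S0, a)

"bbbaba"


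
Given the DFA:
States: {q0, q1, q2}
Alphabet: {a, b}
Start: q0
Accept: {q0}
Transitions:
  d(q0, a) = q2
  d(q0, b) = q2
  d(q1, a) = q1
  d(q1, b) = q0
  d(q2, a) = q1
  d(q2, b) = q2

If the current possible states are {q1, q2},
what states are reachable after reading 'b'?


Apply transition on 'b' from each current state:
  d(q1, b) = q0
  d(q2, b) = q2

{q0, q2}


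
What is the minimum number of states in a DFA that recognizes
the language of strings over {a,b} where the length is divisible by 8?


States track (length) mod 8.
Need 8 states: one per remainder 0..7; accept = remainder 0.

8


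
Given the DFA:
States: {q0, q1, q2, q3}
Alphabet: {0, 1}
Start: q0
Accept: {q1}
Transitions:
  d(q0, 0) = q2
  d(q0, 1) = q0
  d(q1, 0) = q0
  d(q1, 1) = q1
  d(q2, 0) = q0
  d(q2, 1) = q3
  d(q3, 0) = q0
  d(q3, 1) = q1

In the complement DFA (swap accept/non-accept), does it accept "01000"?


Trace: q0 -> q2 -> q3 -> q0 -> q2 -> q0
Final: q0
Original accept: {q1}
Complement: q0 is not in original accept

Yes, complement accepts (original rejects)


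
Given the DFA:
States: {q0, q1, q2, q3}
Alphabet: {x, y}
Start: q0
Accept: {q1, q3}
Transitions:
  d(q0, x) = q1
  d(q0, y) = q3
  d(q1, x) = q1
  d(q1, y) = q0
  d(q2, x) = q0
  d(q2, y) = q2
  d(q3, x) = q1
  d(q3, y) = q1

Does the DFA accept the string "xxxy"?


Trace: q0 -> q1 -> q1 -> q1 -> q0
Final state: q0
Accept states: {q1, q3}

No, rejected (final state q0 is not an accept state)


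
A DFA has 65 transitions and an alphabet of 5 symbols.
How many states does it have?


Each state has exactly one transition per symbol.
states = transitions / |alphabet| = 65 / 5 = 13

13


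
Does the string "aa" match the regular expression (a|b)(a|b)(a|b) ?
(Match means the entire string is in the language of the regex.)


|string| = 2; first = 'a'; last = 'a'

No, "aa" does not match (a|b)(a|b)(a|b)


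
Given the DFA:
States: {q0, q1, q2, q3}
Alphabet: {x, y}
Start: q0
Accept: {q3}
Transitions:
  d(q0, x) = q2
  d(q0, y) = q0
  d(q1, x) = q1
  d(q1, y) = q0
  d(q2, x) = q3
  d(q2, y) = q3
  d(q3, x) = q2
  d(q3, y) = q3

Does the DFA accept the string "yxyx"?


Trace: q0 -> q0 -> q2 -> q3 -> q2
Final state: q2
Accept states: {q3}

No, rejected (final state q2 is not an accept state)


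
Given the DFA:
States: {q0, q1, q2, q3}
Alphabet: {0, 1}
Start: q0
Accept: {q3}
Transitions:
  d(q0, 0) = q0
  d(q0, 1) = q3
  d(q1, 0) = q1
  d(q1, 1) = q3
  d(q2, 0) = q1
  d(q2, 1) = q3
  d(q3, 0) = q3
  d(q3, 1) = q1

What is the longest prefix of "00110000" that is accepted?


Run the DFA, marking each prefix where the state is accepting:
  "" -> q0 [reject]
  "0" -> q0 [reject]
  "00" -> q0 [reject]
  "001" -> q3 [accept]
  "0011" -> q1 [reject]
  "00110" -> q1 [reject]
  "001100" -> q1 [reject]
  "0011000" -> q1 [reject]
  "00110000" -> q1 [reject]

"001"


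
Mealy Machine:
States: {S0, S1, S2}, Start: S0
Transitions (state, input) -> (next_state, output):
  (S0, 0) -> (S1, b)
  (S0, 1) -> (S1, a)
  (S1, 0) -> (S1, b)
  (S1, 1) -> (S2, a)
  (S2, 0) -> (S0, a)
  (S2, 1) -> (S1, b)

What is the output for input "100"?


Step-by-step:
  (S0, 1) -> (S1, a)
  (S1, 0) -> (S1, b)
  (S1, 0) -> (S1, b)

"abb"


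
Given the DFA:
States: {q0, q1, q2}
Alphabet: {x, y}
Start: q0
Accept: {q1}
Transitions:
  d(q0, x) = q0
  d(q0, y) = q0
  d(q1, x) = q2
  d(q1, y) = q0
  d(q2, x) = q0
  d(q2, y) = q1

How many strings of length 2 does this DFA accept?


Enumerating all length-2 strings:
  "xx" -> q0 [reject]
  "xy" -> q0 [reject]
  "yx" -> q0 [reject]
  "yy" -> q0 [reject]

0 out of 4


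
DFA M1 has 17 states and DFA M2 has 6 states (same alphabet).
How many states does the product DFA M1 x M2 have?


Product construction pairs every M1 state with every M2 state.
17 * 6 = 102

102


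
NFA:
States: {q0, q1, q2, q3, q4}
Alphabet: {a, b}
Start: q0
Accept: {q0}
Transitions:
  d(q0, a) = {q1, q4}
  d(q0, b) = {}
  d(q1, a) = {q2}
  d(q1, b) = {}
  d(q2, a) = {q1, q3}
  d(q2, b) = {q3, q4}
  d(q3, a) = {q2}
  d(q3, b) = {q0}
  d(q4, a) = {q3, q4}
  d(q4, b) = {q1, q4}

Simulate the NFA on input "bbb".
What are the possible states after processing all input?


Start: {q0}
  --b--> {}
  --b--> {}
  --b--> {}

{} (empty set, no valid transitions)


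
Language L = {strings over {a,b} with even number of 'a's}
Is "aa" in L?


count('a') = 2; 2 mod 2 = 0

Yes, "aa" is in L


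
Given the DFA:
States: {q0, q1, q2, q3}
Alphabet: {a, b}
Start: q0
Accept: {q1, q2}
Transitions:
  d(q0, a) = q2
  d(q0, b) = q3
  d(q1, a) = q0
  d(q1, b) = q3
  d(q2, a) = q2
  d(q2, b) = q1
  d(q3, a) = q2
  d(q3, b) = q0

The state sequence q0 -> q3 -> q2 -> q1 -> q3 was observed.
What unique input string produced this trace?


Trace back each transition to find the symbol:
  q0 --[b]--> q3
  q3 --[a]--> q2
  q2 --[b]--> q1
  q1 --[b]--> q3

"babb"


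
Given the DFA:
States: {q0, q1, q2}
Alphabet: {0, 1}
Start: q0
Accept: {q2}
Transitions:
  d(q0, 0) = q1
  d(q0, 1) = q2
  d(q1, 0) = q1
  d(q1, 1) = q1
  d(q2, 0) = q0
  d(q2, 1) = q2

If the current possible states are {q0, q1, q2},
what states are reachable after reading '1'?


Apply transition on '1' from each current state:
  d(q0, 1) = q2
  d(q1, 1) = q1
  d(q2, 1) = q2

{q1, q2}


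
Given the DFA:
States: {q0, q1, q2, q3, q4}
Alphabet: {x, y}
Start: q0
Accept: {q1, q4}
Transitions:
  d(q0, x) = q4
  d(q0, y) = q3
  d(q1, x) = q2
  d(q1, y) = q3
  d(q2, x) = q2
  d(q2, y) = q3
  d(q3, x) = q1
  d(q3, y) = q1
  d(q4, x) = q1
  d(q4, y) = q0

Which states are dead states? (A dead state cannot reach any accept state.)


Forward reachability from each state:
  q0 -> reaches accept state q1 (live)
  q1 -> reaches accept state q1 (live)
  q2 -> reaches accept state q1 (live)
  q3 -> reaches accept state q1 (live)
  q4 -> reaches accept state q1 (live)

None (all states can reach an accept state)


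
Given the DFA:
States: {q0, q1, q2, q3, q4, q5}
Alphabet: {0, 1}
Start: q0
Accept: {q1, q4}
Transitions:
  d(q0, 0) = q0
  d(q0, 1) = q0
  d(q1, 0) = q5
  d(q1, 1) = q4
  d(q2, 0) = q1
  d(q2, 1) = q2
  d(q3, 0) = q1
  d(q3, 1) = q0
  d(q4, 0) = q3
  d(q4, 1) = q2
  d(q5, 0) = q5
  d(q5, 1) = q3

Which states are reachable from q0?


BFS from q0:
  layer 0: {q0}

{q0}


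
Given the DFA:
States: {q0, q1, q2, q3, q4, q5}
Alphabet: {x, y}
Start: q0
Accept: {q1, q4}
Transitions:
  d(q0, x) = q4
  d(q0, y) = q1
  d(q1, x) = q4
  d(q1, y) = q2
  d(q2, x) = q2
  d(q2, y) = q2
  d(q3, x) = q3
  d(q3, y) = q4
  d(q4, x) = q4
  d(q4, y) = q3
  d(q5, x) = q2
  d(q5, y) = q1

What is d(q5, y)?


Looking up transition d(q5, y)

q1


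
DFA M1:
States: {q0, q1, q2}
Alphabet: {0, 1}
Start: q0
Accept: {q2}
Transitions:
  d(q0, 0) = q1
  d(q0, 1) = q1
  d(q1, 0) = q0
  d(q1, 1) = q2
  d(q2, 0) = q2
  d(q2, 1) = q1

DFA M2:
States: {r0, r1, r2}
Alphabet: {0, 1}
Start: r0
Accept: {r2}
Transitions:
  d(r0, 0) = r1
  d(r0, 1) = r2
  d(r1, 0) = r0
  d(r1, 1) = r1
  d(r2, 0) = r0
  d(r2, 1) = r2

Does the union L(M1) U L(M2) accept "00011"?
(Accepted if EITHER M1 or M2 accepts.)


M1: final=q1 accepted=False
M2: final=r1 accepted=False

No, union rejects (neither accepts)


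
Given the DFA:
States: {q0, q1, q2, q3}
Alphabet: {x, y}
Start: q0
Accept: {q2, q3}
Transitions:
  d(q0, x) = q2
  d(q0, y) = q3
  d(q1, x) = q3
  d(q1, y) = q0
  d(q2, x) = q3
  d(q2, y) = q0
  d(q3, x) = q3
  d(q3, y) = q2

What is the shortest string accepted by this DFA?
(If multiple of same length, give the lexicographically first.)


BFS by string length (lex-first path to each state shown):
  len 0: q0<-""
  len 1: q2<-"x", q3<-"y"
Found accept state at length 1.

"x"


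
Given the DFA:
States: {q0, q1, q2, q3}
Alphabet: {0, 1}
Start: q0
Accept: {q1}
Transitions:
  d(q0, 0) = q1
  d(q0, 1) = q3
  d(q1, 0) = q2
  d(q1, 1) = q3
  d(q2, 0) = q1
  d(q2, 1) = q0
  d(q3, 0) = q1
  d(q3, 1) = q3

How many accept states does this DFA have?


Accept states listed: {q1}
Counting: q1(1)

1


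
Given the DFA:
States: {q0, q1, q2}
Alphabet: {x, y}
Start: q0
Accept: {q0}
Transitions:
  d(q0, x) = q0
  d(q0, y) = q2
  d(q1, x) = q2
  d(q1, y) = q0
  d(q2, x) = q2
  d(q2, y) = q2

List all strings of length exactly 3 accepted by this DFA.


All strings of length 3: 8 total
Accepted: 1

"xxx"


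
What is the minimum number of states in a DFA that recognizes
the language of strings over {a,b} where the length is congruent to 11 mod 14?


States track (length) mod 14.
Need 14 states: one per remainder 0..13; accept = remainder 11.

14


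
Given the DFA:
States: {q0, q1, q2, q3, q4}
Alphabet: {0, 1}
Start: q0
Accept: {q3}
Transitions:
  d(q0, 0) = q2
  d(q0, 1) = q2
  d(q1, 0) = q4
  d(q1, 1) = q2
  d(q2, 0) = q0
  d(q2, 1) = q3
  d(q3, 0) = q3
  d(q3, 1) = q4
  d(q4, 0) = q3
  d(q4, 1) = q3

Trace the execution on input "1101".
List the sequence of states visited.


Input: 1101
d(q0, 1) = q2
d(q2, 1) = q3
d(q3, 0) = q3
d(q3, 1) = q4


q0 -> q2 -> q3 -> q3 -> q4


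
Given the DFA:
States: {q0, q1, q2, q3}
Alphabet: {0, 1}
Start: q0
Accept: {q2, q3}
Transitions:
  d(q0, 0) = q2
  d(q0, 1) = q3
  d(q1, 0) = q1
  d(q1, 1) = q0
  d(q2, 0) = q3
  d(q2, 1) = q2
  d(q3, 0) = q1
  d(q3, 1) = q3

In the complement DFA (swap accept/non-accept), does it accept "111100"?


Trace: q0 -> q3 -> q3 -> q3 -> q3 -> q1 -> q1
Final: q1
Original accept: {q2, q3}
Complement: q1 is not in original accept

Yes, complement accepts (original rejects)


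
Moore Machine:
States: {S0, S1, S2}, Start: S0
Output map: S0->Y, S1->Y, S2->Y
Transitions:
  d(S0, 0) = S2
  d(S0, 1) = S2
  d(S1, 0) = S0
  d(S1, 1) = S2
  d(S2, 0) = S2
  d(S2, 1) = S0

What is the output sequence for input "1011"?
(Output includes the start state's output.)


Start: S0 (output Y)
  --1--> S2 (output Y)
  --0--> S2 (output Y)
  --1--> S0 (output Y)
  --1--> S2 (output Y)

"YYYYY"


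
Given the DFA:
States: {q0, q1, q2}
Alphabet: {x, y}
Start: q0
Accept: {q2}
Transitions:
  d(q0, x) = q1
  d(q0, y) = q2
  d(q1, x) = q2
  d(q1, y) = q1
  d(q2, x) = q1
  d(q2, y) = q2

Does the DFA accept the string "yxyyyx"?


Trace: q0 -> q2 -> q1 -> q1 -> q1 -> q1 -> q2
Final state: q2
Accept states: {q2}

Yes, accepted (final state q2 is an accept state)


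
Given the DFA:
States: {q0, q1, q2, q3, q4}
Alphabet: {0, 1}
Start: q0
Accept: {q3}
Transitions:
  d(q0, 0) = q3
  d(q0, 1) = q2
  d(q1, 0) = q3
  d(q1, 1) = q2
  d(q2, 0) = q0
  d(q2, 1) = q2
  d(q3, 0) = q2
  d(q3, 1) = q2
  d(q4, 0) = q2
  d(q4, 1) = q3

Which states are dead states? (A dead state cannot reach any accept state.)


Forward reachability from each state:
  q0 -> reaches accept state q3 (live)
  q1 -> reaches accept state q3 (live)
  q2 -> reaches accept state q3 (live)
  q3 -> reaches accept state q3 (live)
  q4 -> reaches accept state q3 (live)

None (all states can reach an accept state)


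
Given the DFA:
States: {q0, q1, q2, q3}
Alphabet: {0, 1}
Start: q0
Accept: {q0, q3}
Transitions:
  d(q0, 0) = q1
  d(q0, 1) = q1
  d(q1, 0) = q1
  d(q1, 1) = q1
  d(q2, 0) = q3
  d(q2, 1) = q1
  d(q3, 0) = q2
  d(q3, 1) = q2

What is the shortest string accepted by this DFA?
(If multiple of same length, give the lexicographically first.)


BFS by string length (lex-first path to each state shown):
  len 0: q0<-""
Found accept state at length 0.

"" (empty string)


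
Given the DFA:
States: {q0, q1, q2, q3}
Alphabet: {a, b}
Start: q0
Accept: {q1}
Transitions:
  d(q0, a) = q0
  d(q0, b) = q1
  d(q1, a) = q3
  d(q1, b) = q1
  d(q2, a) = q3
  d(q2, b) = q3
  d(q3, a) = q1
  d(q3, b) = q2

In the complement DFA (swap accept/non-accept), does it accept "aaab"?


Trace: q0 -> q0 -> q0 -> q0 -> q1
Final: q1
Original accept: {q1}
Complement: q1 is in original accept

No, complement rejects (original accepts)


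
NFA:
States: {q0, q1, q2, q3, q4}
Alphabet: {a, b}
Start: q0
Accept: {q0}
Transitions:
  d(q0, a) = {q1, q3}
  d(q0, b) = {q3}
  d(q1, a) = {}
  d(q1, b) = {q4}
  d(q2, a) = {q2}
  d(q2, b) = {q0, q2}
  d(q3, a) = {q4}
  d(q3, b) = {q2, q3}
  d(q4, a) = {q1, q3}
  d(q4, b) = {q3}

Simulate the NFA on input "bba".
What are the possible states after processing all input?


Start: {q0}
  --b--> {q3}
  --b--> {q2, q3}
  --a--> {q2, q4}

{q2, q4}


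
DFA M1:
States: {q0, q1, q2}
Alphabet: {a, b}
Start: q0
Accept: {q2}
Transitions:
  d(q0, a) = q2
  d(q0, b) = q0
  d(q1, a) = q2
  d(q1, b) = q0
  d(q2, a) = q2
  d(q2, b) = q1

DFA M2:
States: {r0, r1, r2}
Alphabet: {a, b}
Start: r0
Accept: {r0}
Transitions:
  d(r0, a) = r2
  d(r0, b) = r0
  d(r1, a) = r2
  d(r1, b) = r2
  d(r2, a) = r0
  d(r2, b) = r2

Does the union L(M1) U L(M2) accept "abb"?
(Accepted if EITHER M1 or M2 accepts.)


M1: final=q0 accepted=False
M2: final=r2 accepted=False

No, union rejects (neither accepts)


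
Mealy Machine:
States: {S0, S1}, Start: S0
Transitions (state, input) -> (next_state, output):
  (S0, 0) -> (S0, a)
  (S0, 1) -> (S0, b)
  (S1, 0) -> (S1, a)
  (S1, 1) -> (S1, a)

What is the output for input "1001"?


Step-by-step:
  (S0, 1) -> (S0, b)
  (S0, 0) -> (S0, a)
  (S0, 0) -> (S0, a)
  (S0, 1) -> (S0, b)

"baab"


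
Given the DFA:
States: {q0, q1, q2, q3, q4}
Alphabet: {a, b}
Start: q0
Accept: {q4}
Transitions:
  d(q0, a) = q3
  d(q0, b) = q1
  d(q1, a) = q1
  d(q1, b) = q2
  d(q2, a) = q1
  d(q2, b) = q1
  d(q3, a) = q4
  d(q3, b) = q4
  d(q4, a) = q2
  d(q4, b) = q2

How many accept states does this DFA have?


Accept states listed: {q4}
Counting: q4(1)

1


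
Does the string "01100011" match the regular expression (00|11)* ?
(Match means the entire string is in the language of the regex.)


|string| = 8; first = '0'; last = '1'

No, "01100011" does not match (00|11)*


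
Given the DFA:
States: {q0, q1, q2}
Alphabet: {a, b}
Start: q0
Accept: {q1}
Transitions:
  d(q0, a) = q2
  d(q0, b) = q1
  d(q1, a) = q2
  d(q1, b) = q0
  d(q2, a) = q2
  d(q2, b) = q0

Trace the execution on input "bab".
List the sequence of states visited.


Input: bab
d(q0, b) = q1
d(q1, a) = q2
d(q2, b) = q0


q0 -> q1 -> q2 -> q0


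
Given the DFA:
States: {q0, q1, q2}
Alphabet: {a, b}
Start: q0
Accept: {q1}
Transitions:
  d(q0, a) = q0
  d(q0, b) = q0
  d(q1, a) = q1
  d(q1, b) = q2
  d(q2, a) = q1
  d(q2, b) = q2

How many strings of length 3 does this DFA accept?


Enumerating all length-3 strings:
  "aaa" -> q0 [reject]
  "aab" -> q0 [reject]
  "aba" -> q0 [reject]
  "abb" -> q0 [reject]
  "baa" -> q0 [reject]
  "bab" -> q0 [reject]
  "bba" -> q0 [reject]
  "bbb" -> q0 [reject]

0 out of 8


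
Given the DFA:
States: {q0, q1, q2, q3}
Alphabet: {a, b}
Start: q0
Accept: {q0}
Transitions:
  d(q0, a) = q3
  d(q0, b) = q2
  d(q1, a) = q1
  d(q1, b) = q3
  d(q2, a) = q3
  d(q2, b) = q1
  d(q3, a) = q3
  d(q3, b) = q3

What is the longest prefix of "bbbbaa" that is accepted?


Run the DFA, marking each prefix where the state is accepting:
  "" -> q0 [accept]
  "b" -> q2 [reject]
  "bb" -> q1 [reject]
  "bbb" -> q3 [reject]
  "bbbb" -> q3 [reject]
  "bbbba" -> q3 [reject]
  "bbbbaa" -> q3 [reject]

""


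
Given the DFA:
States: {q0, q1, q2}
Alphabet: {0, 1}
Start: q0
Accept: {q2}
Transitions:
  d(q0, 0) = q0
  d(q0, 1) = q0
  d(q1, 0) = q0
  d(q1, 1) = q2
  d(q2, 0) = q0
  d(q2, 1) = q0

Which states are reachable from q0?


BFS from q0:
  layer 0: {q0}

{q0}


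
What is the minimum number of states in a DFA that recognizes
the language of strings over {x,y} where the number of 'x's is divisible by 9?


States track (count of 'x') mod 9.
Need 9 states: one per remainder 0..8; accept = remainder 0.

9


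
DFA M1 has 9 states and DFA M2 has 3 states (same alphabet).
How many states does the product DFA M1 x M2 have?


Product construction pairs every M1 state with every M2 state.
9 * 3 = 27

27


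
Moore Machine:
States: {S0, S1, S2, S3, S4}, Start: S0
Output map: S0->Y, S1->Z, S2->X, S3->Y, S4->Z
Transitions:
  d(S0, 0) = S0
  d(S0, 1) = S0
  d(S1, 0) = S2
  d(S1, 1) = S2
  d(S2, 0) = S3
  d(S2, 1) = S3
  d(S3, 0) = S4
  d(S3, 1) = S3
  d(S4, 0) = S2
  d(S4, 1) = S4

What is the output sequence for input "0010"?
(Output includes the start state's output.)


Start: S0 (output Y)
  --0--> S0 (output Y)
  --0--> S0 (output Y)
  --1--> S0 (output Y)
  --0--> S0 (output Y)

"YYYYY"


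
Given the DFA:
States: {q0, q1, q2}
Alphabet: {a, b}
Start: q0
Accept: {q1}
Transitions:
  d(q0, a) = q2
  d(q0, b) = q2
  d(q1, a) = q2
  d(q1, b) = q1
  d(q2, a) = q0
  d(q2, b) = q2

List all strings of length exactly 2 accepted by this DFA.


All strings of length 2: 4 total
Accepted: 0

None


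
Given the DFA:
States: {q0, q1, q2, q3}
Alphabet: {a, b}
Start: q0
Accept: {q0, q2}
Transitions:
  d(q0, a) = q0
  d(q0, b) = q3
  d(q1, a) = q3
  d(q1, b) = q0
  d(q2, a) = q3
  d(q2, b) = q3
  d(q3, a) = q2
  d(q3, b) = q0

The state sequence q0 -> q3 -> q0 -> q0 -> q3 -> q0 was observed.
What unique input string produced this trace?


Trace back each transition to find the symbol:
  q0 --[b]--> q3
  q3 --[b]--> q0
  q0 --[a]--> q0
  q0 --[b]--> q3
  q3 --[b]--> q0

"bbabb"
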